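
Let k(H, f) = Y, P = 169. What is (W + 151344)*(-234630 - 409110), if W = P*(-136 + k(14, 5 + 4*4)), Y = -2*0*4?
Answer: -82630466400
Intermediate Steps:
Y = 0 (Y = 0*4 = 0)
k(H, f) = 0
W = -22984 (W = 169*(-136 + 0) = 169*(-136) = -22984)
(W + 151344)*(-234630 - 409110) = (-22984 + 151344)*(-234630 - 409110) = 128360*(-643740) = -82630466400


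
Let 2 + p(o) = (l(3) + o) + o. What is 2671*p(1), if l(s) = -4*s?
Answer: -32052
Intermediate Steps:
p(o) = -14 + 2*o (p(o) = -2 + ((-4*3 + o) + o) = -2 + ((-12 + o) + o) = -2 + (-12 + 2*o) = -14 + 2*o)
2671*p(1) = 2671*(-14 + 2*1) = 2671*(-14 + 2) = 2671*(-12) = -32052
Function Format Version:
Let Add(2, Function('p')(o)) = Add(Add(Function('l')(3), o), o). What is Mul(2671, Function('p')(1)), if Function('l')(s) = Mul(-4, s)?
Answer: -32052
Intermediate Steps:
Function('p')(o) = Add(-14, Mul(2, o)) (Function('p')(o) = Add(-2, Add(Add(Mul(-4, 3), o), o)) = Add(-2, Add(Add(-12, o), o)) = Add(-2, Add(-12, Mul(2, o))) = Add(-14, Mul(2, o)))
Mul(2671, Function('p')(1)) = Mul(2671, Add(-14, Mul(2, 1))) = Mul(2671, Add(-14, 2)) = Mul(2671, -12) = -32052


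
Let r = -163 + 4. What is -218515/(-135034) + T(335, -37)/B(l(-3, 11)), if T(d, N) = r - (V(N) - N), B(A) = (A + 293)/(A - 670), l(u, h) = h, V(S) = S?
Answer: 7107713057/20525168 ≈ 346.29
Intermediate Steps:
r = -159
B(A) = (293 + A)/(-670 + A)
T(d, N) = -159 (T(d, N) = -159 - (N - N) = -159 - 1*0 = -159 + 0 = -159)
-218515/(-135034) + T(335, -37)/B(l(-3, 11)) = -218515/(-135034) - 159*(-670 + 11)/(293 + 11) = -218515*(-1/135034) - 159/(304/(-659)) = 218515/135034 - 159/((-1/659*304)) = 218515/135034 - 159/(-304/659) = 218515/135034 - 159*(-659/304) = 218515/135034 + 104781/304 = 7107713057/20525168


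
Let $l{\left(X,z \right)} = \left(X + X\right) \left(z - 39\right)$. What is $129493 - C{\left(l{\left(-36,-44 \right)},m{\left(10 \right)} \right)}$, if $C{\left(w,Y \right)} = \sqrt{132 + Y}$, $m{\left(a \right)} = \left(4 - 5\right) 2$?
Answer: $129493 - \sqrt{130} \approx 1.2948 \cdot 10^{5}$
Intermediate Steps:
$m{\left(a \right)} = -2$ ($m{\left(a \right)} = \left(-1\right) 2 = -2$)
$l{\left(X,z \right)} = 2 X \left(-39 + z\right)$
$129493 - C{\left(l{\left(-36,-44 \right)},m{\left(10 \right)} \right)} = 129493 - \sqrt{132 - 2} = 129493 - \sqrt{130}$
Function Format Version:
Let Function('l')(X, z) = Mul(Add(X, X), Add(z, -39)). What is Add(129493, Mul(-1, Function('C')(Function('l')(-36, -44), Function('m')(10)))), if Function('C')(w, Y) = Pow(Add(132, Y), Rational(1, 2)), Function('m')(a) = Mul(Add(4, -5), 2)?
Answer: Add(129493, Mul(-1, Pow(130, Rational(1, 2)))) ≈ 1.2948e+5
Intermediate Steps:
Function('m')(a) = -2 (Function('m')(a) = Mul(-1, 2) = -2)
Function('l')(X, z) = Mul(2, X, Add(-39, z)) (Function('l')(X, z) = Mul(Mul(2, X), Add(-39, z)) = Mul(2, X, Add(-39, z)))
Add(129493, Mul(-1, Function('C')(Function('l')(-36, -44), Function('m')(10)))) = Add(129493, Mul(-1, Pow(Add(132, -2), Rational(1, 2)))) = Add(129493, Mul(-1, Pow(130, Rational(1, 2))))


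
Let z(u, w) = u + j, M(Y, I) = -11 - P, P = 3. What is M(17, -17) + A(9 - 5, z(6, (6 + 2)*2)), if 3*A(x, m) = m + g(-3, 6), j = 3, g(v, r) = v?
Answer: -12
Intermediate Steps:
M(Y, I) = -14 (M(Y, I) = -11 - 1*3 = -11 - 3 = -14)
z(u, w) = 3 + u (z(u, w) = u + 3 = 3 + u)
A(x, m) = -1 + m/3 (A(x, m) = (m - 3)/3 = (-3 + m)/3 = -1 + m/3)
M(17, -17) + A(9 - 5, z(6, (6 + 2)*2)) = -14 + (-1 + (3 + 6)/3) = -14 + (-1 + (⅓)*9) = -14 + (-1 + 3) = -14 + 2 = -12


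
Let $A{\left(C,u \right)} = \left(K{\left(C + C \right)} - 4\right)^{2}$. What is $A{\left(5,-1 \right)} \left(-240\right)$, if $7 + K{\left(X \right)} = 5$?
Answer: $-8640$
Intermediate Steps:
$K{\left(X \right)} = -2$ ($K{\left(X \right)} = -7 + 5 = -2$)
$A{\left(C,u \right)} = 36$ ($A{\left(C,u \right)} = \left(-2 - 4\right)^{2} = \left(-6\right)^{2} = 36$)
$A{\left(5,-1 \right)} \left(-240\right) = 36 \left(-240\right) = -8640$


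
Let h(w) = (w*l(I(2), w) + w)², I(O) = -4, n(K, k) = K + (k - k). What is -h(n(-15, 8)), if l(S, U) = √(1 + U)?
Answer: 2925 - 450*I*√14 ≈ 2925.0 - 1683.7*I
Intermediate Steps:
n(K, k) = K (n(K, k) = K + 0 = K)
h(w) = (w + w*√(1 + w))² (h(w) = (w*√(1 + w) + w)² = (w + w*√(1 + w))²)
-h(n(-15, 8)) = -(-15)²*(1 + √(1 - 15))² = -225*(1 + √(-14))² = -225*(1 + I*√14)²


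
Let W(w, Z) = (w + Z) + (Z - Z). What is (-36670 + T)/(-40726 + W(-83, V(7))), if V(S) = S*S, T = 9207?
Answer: 27463/40760 ≈ 0.67377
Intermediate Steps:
V(S) = S**2
W(w, Z) = Z + w (W(w, Z) = (Z + w) + 0 = Z + w)
(-36670 + T)/(-40726 + W(-83, V(7))) = (-36670 + 9207)/(-40726 + (7**2 - 83)) = -27463/(-40726 + (49 - 83)) = -27463/(-40726 - 34) = -27463/(-40760) = -27463*(-1/40760) = 27463/40760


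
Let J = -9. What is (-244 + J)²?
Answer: 64009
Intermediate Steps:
(-244 + J)² = (-244 - 9)² = (-253)² = 64009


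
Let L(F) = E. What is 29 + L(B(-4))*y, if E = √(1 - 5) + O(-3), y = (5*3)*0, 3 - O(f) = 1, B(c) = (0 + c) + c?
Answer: 29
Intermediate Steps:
B(c) = 2*c (B(c) = c + c = 2*c)
O(f) = 2 (O(f) = 3 - 1*1 = 3 - 1 = 2)
y = 0 (y = 15*0 = 0)
E = 2 + 2*I (E = √(1 - 5) + 2 = √(-4) + 2 = 2*I + 2 = 2 + 2*I ≈ 2.0 + 2.0*I)
L(F) = 2 + 2*I
29 + L(B(-4))*y = 29 + (2 + 2*I)*0 = 29 + 0 = 29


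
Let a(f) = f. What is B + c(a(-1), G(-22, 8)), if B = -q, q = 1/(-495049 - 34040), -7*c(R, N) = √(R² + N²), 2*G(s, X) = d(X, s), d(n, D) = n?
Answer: 1/529089 - √17/7 ≈ -0.58901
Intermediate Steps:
G(s, X) = X/2
c(R, N) = -√(N² + R²)/7 (c(R, N) = -√(R² + N²)/7 = -√(N² + R²)/7)
q = -1/529089 (q = 1/(-529089) = -1/529089 ≈ -1.8900e-6)
B = 1/529089 (B = -1*(-1/529089) = 1/529089 ≈ 1.8900e-6)
B + c(a(-1), G(-22, 8)) = 1/529089 - √(((½)*8)² + (-1)²)/7 = 1/529089 - √(4² + 1)/7 = 1/529089 - √(16 + 1)/7 = 1/529089 - √17/7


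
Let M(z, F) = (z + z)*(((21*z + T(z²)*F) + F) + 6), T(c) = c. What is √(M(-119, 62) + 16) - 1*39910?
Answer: -39910 + 3*I*√23153458 ≈ -39910.0 + 14435.0*I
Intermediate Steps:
M(z, F) = 2*z*(6 + F + 21*z + F*z²) (M(z, F) = (z + z)*(((21*z + z²*F) + F) + 6) = (2*z)*(((21*z + F*z²) + F) + 6) = (2*z)*((F + 21*z + F*z²) + 6) = (2*z)*(6 + F + 21*z + F*z²) = 2*z*(6 + F + 21*z + F*z²))
√(M(-119, 62) + 16) - 1*39910 = √(2*(-119)*(6 + 62 + 21*(-119) + 62*(-119)²) + 16) - 1*39910 = √(2*(-119)*(6 + 62 - 2499 + 62*14161) + 16) - 39910 = √(2*(-119)*(6 + 62 - 2499 + 877982) + 16) - 39910 = √(2*(-119)*875551 + 16) - 39910 = √(-208381138 + 16) - 39910 = √(-208381122) - 39910 = 3*I*√23153458 - 39910 = -39910 + 3*I*√23153458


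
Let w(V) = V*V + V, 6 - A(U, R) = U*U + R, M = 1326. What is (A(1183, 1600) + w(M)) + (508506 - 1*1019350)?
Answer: -152325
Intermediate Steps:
A(U, R) = 6 - R - U**2 (A(U, R) = 6 - (U*U + R) = 6 - (U**2 + R) = 6 - (R + U**2) = 6 + (-R - U**2) = 6 - R - U**2)
w(V) = V + V**2 (w(V) = V**2 + V = V + V**2)
(A(1183, 1600) + w(M)) + (508506 - 1*1019350) = ((6 - 1*1600 - 1*1183**2) + 1326*(1 + 1326)) + (508506 - 1*1019350) = ((6 - 1600 - 1*1399489) + 1326*1327) + (508506 - 1019350) = ((6 - 1600 - 1399489) + 1759602) - 510844 = (-1401083 + 1759602) - 510844 = 358519 - 510844 = -152325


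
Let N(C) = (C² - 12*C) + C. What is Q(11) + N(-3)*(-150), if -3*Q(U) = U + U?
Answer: -18922/3 ≈ -6307.3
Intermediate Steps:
N(C) = C² - 11*C
Q(U) = -2*U/3 (Q(U) = -(U + U)/3 = -2*U/3)
Q(11) + N(-3)*(-150) = -⅔*11 - 3*(-11 - 3)*(-150) = -22/3 - 3*(-14)*(-150) = -22/3 + 42*(-150) = -22/3 - 6300 = -18922/3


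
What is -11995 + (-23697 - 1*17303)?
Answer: -52995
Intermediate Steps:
-11995 + (-23697 - 1*17303) = -11995 + (-23697 - 17303) = -11995 - 41000 = -52995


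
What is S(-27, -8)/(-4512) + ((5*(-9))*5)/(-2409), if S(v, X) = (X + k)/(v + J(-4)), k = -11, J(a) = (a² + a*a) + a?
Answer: 353657/3623136 ≈ 0.097611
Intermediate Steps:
J(a) = a + 2*a² (J(a) = (a² + a²) + a = 2*a² + a = a + 2*a²)
S(v, X) = (-11 + X)/(28 + v) (S(v, X) = (X - 11)/(v - 4*(1 + 2*(-4))) = (-11 + X)/(v - 4*(1 - 8)) = (-11 + X)/(v - 4*(-7)) = (-11 + X)/(v + 28) = (-11 + X)/(28 + v))
S(-27, -8)/(-4512) + ((5*(-9))*5)/(-2409) = ((-11 - 8)/(28 - 27))/(-4512) + ((5*(-9))*5)/(-2409) = (-19/1)*(-1/4512) - 45*5*(-1/2409) = (1*(-19))*(-1/4512) - 225*(-1/2409) = -19*(-1/4512) + 75/803 = 19/4512 + 75/803 = 353657/3623136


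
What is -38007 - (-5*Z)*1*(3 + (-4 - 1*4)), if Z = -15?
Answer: -37632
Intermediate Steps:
-38007 - (-5*Z)*1*(3 + (-4 - 1*4)) = -38007 - (-5*(-15))*1*(3 + (-4 - 1*4)) = -38007 - 75*1*(3 + (-4 - 4)) = -38007 - 75*1*(3 - 8) = -38007 - 75*1*(-5) = -38007 - 75*(-5) = -38007 - 1*(-375) = -38007 + 375 = -37632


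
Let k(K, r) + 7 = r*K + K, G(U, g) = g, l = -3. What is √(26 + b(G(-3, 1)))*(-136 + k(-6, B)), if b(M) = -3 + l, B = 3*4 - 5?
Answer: -382*√5 ≈ -854.18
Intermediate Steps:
B = 7 (B = 12 - 5 = 7)
b(M) = -6 (b(M) = -3 - 3 = -6)
k(K, r) = -7 + K + K*r (k(K, r) = -7 + (r*K + K) = -7 + (K*r + K) = -7 + (K + K*r) = -7 + K + K*r)
√(26 + b(G(-3, 1)))*(-136 + k(-6, B)) = √(26 - 6)*(-136 + (-7 - 6 - 6*7)) = √20*(-136 + (-7 - 6 - 42)) = (2*√5)*(-136 - 55) = (2*√5)*(-191) = -382*√5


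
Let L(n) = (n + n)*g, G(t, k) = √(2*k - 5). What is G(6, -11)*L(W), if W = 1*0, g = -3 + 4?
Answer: 0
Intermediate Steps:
G(t, k) = √(-5 + 2*k)
g = 1
W = 0
L(n) = 2*n (L(n) = (n + n)*1 = (2*n)*1 = 2*n)
G(6, -11)*L(W) = √(-5 + 2*(-11))*(2*0) = √(-5 - 22)*0 = √(-27)*0 = (3*I*√3)*0 = 0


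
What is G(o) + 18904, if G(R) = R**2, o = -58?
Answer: 22268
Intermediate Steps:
G(o) + 18904 = (-58)**2 + 18904 = 3364 + 18904 = 22268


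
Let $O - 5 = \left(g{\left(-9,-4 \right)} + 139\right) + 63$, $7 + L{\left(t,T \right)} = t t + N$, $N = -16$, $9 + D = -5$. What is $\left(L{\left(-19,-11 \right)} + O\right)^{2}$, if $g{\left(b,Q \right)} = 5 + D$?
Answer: $287296$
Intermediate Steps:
$D = -14$ ($D = -9 - 5 = -14$)
$g{\left(b,Q \right)} = -9$ ($g{\left(b,Q \right)} = 5 - 14 = -9$)
$L{\left(t,T \right)} = -23 + t^{2}$ ($L{\left(t,T \right)} = -7 + \left(t t - 16\right) = -7 + \left(t^{2} - 16\right) = -7 + \left(-16 + t^{2}\right) = -23 + t^{2}$)
$O = 198$ ($O = 5 + \left(\left(-9 + 139\right) + 63\right) = 5 + \left(130 + 63\right) = 5 + 193 = 198$)
$\left(L{\left(-19,-11 \right)} + O\right)^{2} = \left(\left(-23 + \left(-19\right)^{2}\right) + 198\right)^{2} = \left(\left(-23 + 361\right) + 198\right)^{2} = \left(338 + 198\right)^{2} = 536^{2} = 287296$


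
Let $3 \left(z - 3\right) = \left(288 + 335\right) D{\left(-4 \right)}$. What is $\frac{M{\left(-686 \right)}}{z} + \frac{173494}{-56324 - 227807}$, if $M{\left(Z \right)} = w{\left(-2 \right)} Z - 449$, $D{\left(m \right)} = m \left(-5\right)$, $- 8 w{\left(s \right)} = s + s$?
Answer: $- \frac{2838391942}{3542829439} \approx -0.80117$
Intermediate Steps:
$w{\left(s \right)} = - \frac{s}{4}$ ($w{\left(s \right)} = - \frac{s + s}{8} = - \frac{2 s}{8} = - \frac{s}{4}$)
$D{\left(m \right)} = - 5 m$
$z = \frac{12469}{3}$ ($z = 3 + \frac{\left(288 + 335\right) \left(\left(-5\right) \left(-4\right)\right)}{3} = 3 + \frac{623 \cdot 20}{3} = 3 + \frac{1}{3} \cdot 12460 = 3 + \frac{12460}{3} = \frac{12469}{3} \approx 4156.3$)
$M{\left(Z \right)} = -449 + \frac{Z}{2}$ ($M{\left(Z \right)} = \left(- \frac{1}{4}\right) \left(-2\right) Z - 449 = \frac{Z}{2} - 449 = -449 + \frac{Z}{2}$)
$\frac{M{\left(-686 \right)}}{z} + \frac{173494}{-56324 - 227807} = \frac{-449 + \frac{1}{2} \left(-686\right)}{\frac{12469}{3}} + \frac{173494}{-56324 - 227807} = \left(-449 - 343\right) \frac{3}{12469} + \frac{173494}{-284131} = \left(-792\right) \frac{3}{12469} + 173494 \left(- \frac{1}{284131}\right) = - \frac{2376}{12469} - \frac{173494}{284131} = - \frac{2838391942}{3542829439}$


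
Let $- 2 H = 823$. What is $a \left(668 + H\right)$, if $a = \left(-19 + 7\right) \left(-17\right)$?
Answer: $52326$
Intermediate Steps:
$H = - \frac{823}{2}$ ($H = \left(- \frac{1}{2}\right) 823 = - \frac{823}{2} \approx -411.5$)
$a = 204$ ($a = \left(-12\right) \left(-17\right) = 204$)
$a \left(668 + H\right) = 204 \left(668 - \frac{823}{2}\right) = 204 \cdot \frac{513}{2} = 52326$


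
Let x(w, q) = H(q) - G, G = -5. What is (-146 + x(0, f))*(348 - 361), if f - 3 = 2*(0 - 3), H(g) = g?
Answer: 1872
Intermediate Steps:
f = -3 (f = 3 + 2*(0 - 3) = 3 + 2*(-3) = 3 - 6 = -3)
x(w, q) = 5 + q (x(w, q) = q - 1*(-5) = q + 5 = 5 + q)
(-146 + x(0, f))*(348 - 361) = (-146 + (5 - 3))*(348 - 361) = (-146 + 2)*(-13) = -144*(-13) = 1872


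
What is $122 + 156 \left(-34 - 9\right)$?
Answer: $-6586$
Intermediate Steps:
$122 + 156 \left(-34 - 9\right) = 122 + 156 \left(-43\right) = 122 - 6708 = -6586$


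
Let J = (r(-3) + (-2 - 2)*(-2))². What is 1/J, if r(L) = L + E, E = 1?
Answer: 1/36 ≈ 0.027778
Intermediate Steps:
r(L) = 1 + L (r(L) = L + 1 = 1 + L)
J = 36 (J = ((1 - 3) + (-2 - 2)*(-2))² = (-2 - 4*(-2))² = (-2 + 8)² = 6² = 36)
1/J = 1/36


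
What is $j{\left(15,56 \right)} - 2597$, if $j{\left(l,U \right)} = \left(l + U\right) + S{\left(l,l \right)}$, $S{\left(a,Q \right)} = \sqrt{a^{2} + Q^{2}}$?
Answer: $-2526 + 15 \sqrt{2} \approx -2504.8$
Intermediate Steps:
$S{\left(a,Q \right)} = \sqrt{Q^{2} + a^{2}}$
$j{\left(l,U \right)} = U + l + \sqrt{2} \sqrt{l^{2}}$ ($j{\left(l,U \right)} = \left(l + U\right) + \sqrt{l^{2} + l^{2}} = \left(U + l\right) + \sqrt{2 l^{2}} = \left(U + l\right) + \sqrt{2} \sqrt{l^{2}} = U + l + \sqrt{2} \sqrt{l^{2}}$)
$j{\left(15,56 \right)} - 2597 = \left(56 + 15 + \sqrt{2} \sqrt{15^{2}}\right) - 2597 = \left(56 + 15 + \sqrt{2} \sqrt{225}\right) - 2597 = \left(56 + 15 + \sqrt{2} \cdot 15\right) - 2597 = \left(56 + 15 + 15 \sqrt{2}\right) - 2597 = \left(71 + 15 \sqrt{2}\right) - 2597 = -2526 + 15 \sqrt{2}$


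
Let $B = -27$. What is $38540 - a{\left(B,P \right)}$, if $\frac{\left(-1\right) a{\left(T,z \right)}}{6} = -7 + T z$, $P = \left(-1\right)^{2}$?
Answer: $38336$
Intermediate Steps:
$P = 1$
$a{\left(T,z \right)} = 42 - 6 T z$ ($a{\left(T,z \right)} = - 6 \left(-7 + T z\right) = 42 - 6 T z$)
$38540 - a{\left(B,P \right)} = 38540 - \left(42 - \left(-162\right) 1\right) = 38540 - \left(42 + 162\right) = 38540 - 204 = 38336$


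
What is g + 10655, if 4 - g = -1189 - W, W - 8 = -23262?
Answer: -11406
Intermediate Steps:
W = -23254 (W = 8 - 23262 = -23254)
g = -22061 (g = 4 - (-1189 - 1*(-23254)) = 4 - (-1189 + 23254) = 4 - 1*22065 = 4 - 22065 = -22061)
g + 10655 = -22061 + 10655 = -11406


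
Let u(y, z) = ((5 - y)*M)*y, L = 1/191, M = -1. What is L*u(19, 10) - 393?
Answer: -74797/191 ≈ -391.61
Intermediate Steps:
L = 1/191 ≈ 0.0052356
u(y, z) = y*(-5 + y) (u(y, z) = ((5 - y)*(-1))*y = (-5 + y)*y = y*(-5 + y))
L*u(19, 10) - 393 = (19*(-5 + 19))/191 - 393 = (19*14)/191 - 393 = (1/191)*266 - 393 = 266/191 - 393 = -74797/191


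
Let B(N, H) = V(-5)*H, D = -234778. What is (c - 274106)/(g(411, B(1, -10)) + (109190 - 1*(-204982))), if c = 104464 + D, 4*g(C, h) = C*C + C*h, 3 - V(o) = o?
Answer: -1617680/1392729 ≈ -1.1615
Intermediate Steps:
V(o) = 3 - o
B(N, H) = 8*H (B(N, H) = (3 - 1*(-5))*H = (3 + 5)*H = 8*H)
g(C, h) = C**2/4 + C*h/4 (g(C, h) = (C*C + C*h)/4 = (C**2 + C*h)/4 = C**2/4 + C*h/4)
c = -130314 (c = 104464 - 234778 = -130314)
(c - 274106)/(g(411, B(1, -10)) + (109190 - 1*(-204982))) = (-130314 - 274106)/((1/4)*411*(411 + 8*(-10)) + (109190 - 1*(-204982))) = -404420/((1/4)*411*(411 - 80) + (109190 + 204982)) = -404420/((1/4)*411*331 + 314172) = -404420/(136041/4 + 314172) = -404420/1392729/4 = -404420*4/1392729 = -1617680/1392729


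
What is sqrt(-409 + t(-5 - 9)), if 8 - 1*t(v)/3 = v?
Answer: 7*I*sqrt(7) ≈ 18.52*I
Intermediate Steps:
t(v) = 24 - 3*v
sqrt(-409 + t(-5 - 9)) = sqrt(-409 + (24 - 3*(-5 - 9))) = sqrt(-409 + (24 - 3*(-14))) = sqrt(-409 + (24 + 42)) = sqrt(-409 + 66) = sqrt(-343) = 7*I*sqrt(7)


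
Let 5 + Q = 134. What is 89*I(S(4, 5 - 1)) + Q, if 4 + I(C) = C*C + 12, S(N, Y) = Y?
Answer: 2265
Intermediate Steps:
I(C) = 8 + C² (I(C) = -4 + (C*C + 12) = -4 + (C² + 12) = -4 + (12 + C²) = 8 + C²)
Q = 129 (Q = -5 + 134 = 129)
89*I(S(4, 5 - 1)) + Q = 89*(8 + (5 - 1)²) + 129 = 89*(8 + 4²) + 129 = 89*(8 + 16) + 129 = 89*24 + 129 = 2136 + 129 = 2265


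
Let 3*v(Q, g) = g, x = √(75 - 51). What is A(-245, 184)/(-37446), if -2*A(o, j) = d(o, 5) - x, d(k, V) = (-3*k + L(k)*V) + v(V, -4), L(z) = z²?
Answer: 225644/56169 - √6/37446 ≈ 4.0172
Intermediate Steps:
x = 2*√6 (x = √24 = 2*√6 ≈ 4.8990)
v(Q, g) = g/3
d(k, V) = -4/3 - 3*k + V*k² (d(k, V) = (-3*k + k²*V) + (⅓)*(-4) = (-3*k + V*k²) - 4/3 = -4/3 - 3*k + V*k²)
A(o, j) = ⅔ + √6 - 5*o²/2 + 3*o/2 (A(o, j) = -((-4/3 - 3*o + 5*o²) - 2*√6)/2 = -(-4/3 - 3*o - 2*√6 + 5*o²)/2 = ⅔ + √6 - 5*o²/2 + 3*o/2)
A(-245, 184)/(-37446) = (⅔ + √6 - 5/2*(-245)² + (3/2)*(-245))/(-37446) = (⅔ + √6 - 5/2*60025 - 735/2)*(-1/37446) = (⅔ + √6 - 300125/2 - 735/2)*(-1/37446) = (-451288/3 + √6)*(-1/37446) = 225644/56169 - √6/37446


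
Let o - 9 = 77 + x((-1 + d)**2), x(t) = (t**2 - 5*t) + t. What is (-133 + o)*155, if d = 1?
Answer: -7285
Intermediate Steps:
x(t) = t**2 - 4*t
o = 86 (o = 9 + (77 + (-1 + 1)**2*(-4 + (-1 + 1)**2)) = 9 + (77 + 0**2*(-4 + 0**2)) = 9 + (77 + 0*(-4 + 0)) = 9 + (77 + 0*(-4)) = 9 + (77 + 0) = 9 + 77 = 86)
(-133 + o)*155 = (-133 + 86)*155 = -47*155 = -7285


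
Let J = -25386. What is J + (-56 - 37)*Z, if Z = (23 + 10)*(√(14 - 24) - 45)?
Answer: 112719 - 3069*I*√10 ≈ 1.1272e+5 - 9705.0*I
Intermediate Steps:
Z = -1485 + 33*I*√10 (Z = 33*(√(-10) - 45) = 33*(I*√10 - 45) = 33*(-45 + I*√10) = -1485 + 33*I*√10 ≈ -1485.0 + 104.36*I)
J + (-56 - 37)*Z = -25386 + (-56 - 37)*(-1485 + 33*I*√10) = -25386 - 93*(-1485 + 33*I*√10) = -25386 + (138105 - 3069*I*√10) = 112719 - 3069*I*√10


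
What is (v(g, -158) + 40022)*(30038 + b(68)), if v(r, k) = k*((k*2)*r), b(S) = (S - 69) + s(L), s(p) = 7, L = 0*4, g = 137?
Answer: 206707466952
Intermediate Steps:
L = 0
b(S) = -62 + S (b(S) = (S - 69) + 7 = (-69 + S) + 7 = -62 + S)
v(r, k) = 2*r*k² (v(r, k) = k*((2*k)*r) = k*(2*k*r) = 2*r*k²)
(v(g, -158) + 40022)*(30038 + b(68)) = (2*137*(-158)² + 40022)*(30038 + (-62 + 68)) = (2*137*24964 + 40022)*(30038 + 6) = (6840136 + 40022)*30044 = 6880158*30044 = 206707466952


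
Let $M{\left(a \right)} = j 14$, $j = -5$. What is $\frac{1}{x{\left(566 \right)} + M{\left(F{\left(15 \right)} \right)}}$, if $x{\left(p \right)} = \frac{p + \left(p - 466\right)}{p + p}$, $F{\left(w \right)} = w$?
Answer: $- \frac{566}{39287} \approx -0.014407$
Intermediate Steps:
$M{\left(a \right)} = -70$ ($M{\left(a \right)} = \left(-5\right) 14 = -70$)
$x{\left(p \right)} = \frac{-466 + 2 p}{2 p}$ ($x{\left(p \right)} = \frac{p + \left(-466 + p\right)}{2 p} = \left(-466 + 2 p\right) \frac{1}{2 p} = \frac{-466 + 2 p}{2 p}$)
$\frac{1}{x{\left(566 \right)} + M{\left(F{\left(15 \right)} \right)}} = \frac{1}{\frac{-233 + 566}{566} - 70} = \frac{1}{\frac{1}{566} \cdot 333 - 70} = \frac{1}{\frac{333}{566} - 70} = \frac{1}{- \frac{39287}{566}} = - \frac{566}{39287}$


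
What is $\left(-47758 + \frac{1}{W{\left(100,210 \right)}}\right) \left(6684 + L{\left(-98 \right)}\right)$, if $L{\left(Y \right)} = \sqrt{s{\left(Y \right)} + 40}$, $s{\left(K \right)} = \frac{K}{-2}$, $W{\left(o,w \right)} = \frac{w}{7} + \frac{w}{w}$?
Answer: $- \frac{9895641948}{31} - \frac{1480497 \sqrt{89}}{31} \approx -3.1966 \cdot 10^{8}$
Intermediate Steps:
$W{\left(o,w \right)} = 1 + \frac{w}{7}$ ($W{\left(o,w \right)} = w \frac{1}{7} + 1 = \frac{w}{7} + 1 = 1 + \frac{w}{7}$)
$s{\left(K \right)} = - \frac{K}{2}$ ($s{\left(K \right)} = K \left(- \frac{1}{2}\right) = - \frac{K}{2}$)
$L{\left(Y \right)} = \sqrt{40 - \frac{Y}{2}}$ ($L{\left(Y \right)} = \sqrt{- \frac{Y}{2} + 40} = \sqrt{40 - \frac{Y}{2}}$)
$\left(-47758 + \frac{1}{W{\left(100,210 \right)}}\right) \left(6684 + L{\left(-98 \right)}\right) = \left(-47758 + \frac{1}{1 + \frac{1}{7} \cdot 210}\right) \left(6684 + \frac{\sqrt{160 - -196}}{2}\right) = \left(-47758 + \frac{1}{1 + 30}\right) \left(6684 + \frac{\sqrt{160 + 196}}{2}\right) = \left(-47758 + \frac{1}{31}\right) \left(6684 + \frac{\sqrt{356}}{2}\right) = \left(-47758 + \frac{1}{31}\right) \left(6684 + \frac{2 \sqrt{89}}{2}\right) = - \frac{1480497 \left(6684 + \sqrt{89}\right)}{31} = - \frac{9895641948}{31} - \frac{1480497 \sqrt{89}}{31}$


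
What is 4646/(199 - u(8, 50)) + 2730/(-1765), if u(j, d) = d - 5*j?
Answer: 1536844/66717 ≈ 23.035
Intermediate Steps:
u(j, d) = d - 5*j
4646/(199 - u(8, 50)) + 2730/(-1765) = 4646/(199 - (50 - 5*8)) + 2730/(-1765) = 4646/(199 - (50 - 40)) + 2730*(-1/1765) = 4646/(199 - 1*10) - 546/353 = 4646/(199 - 10) - 546/353 = 4646/189 - 546/353 = 1536844/66717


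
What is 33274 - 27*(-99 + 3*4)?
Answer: 35623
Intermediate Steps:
33274 - 27*(-99 + 3*4) = 33274 - 27*(-99 + 12) = 33274 - 27*(-87) = 33274 + 2349 = 35623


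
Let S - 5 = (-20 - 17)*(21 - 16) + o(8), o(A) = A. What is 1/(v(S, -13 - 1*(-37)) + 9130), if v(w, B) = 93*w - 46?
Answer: -1/6912 ≈ -0.00014468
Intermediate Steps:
S = -172 (S = 5 + ((-20 - 17)*(21 - 16) + 8) = 5 + (-37*5 + 8) = 5 + (-185 + 8) = 5 - 177 = -172)
v(w, B) = -46 + 93*w
1/(v(S, -13 - 1*(-37)) + 9130) = 1/((-46 + 93*(-172)) + 9130) = 1/((-46 - 15996) + 9130) = 1/(-16042 + 9130) = 1/(-6912) = -1/6912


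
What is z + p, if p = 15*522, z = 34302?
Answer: 42132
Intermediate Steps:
p = 7830
z + p = 34302 + 7830 = 42132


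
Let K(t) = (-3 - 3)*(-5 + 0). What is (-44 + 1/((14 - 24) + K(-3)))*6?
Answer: -2637/10 ≈ -263.70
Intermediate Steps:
K(t) = 30 (K(t) = -6*(-5) = 30)
(-44 + 1/((14 - 24) + K(-3)))*6 = (-44 + 1/((14 - 24) + 30))*6 = (-44 + 1/(-10 + 30))*6 = (-44 + 1/20)*6 = -879/20*6 = -2637/10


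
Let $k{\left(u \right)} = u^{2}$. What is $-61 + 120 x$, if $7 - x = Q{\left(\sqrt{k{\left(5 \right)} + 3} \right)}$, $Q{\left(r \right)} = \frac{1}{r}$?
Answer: $779 - \frac{60 \sqrt{7}}{7} \approx 756.32$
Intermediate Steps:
$x = 7 - \frac{\sqrt{7}}{14}$ ($x = 7 - \frac{1}{\sqrt{5^{2} + 3}} = 7 - \frac{1}{\sqrt{25 + 3}} = 7 - \frac{1}{\sqrt{28}} = 7 - \frac{1}{2 \sqrt{7}} = 7 - \frac{\sqrt{7}}{14} \approx 6.811$)
$-61 + 120 x = -61 + 120 \left(7 - \frac{\sqrt{7}}{14}\right) = -61 + \left(840 - \frac{60 \sqrt{7}}{7}\right) = 779 - \frac{60 \sqrt{7}}{7}$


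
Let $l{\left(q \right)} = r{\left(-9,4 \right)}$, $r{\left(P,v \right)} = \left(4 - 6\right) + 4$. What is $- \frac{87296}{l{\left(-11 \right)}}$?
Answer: $-43648$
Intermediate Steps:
$r{\left(P,v \right)} = 2$ ($r{\left(P,v \right)} = -2 + 4 = 2$)
$l{\left(q \right)} = 2$
$- \frac{87296}{l{\left(-11 \right)}} = - \frac{87296}{2} = \left(-87296\right) \frac{1}{2} = -43648$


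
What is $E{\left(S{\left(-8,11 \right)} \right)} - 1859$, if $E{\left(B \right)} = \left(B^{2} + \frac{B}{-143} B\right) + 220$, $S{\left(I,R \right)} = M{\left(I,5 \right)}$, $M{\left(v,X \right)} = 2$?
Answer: $- \frac{233809}{143} \approx -1635.0$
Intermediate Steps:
$S{\left(I,R \right)} = 2$
$E{\left(B \right)} = 220 + \frac{142 B^{2}}{143}$ ($E{\left(B \right)} = \left(B^{2} + B \left(- \frac{1}{143}\right) B\right) + 220 = \left(B^{2} + - \frac{B}{143} B\right) + 220 = \left(B^{2} - \frac{B^{2}}{143}\right) + 220 = \frac{142 B^{2}}{143} + 220 = 220 + \frac{142 B^{2}}{143}$)
$E{\left(S{\left(-8,11 \right)} \right)} - 1859 = \left(220 + \frac{142 \cdot 2^{2}}{143}\right) - 1859 = \left(220 + \frac{142}{143} \cdot 4\right) - 1859 = \left(220 + \frac{568}{143}\right) - 1859 = \frac{32028}{143} - 1859 = - \frac{233809}{143}$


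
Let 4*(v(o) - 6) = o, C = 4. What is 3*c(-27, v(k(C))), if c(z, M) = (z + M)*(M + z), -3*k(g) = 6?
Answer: 5547/4 ≈ 1386.8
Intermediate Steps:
k(g) = -2 (k(g) = -1/3*6 = -2)
v(o) = 6 + o/4
c(z, M) = (M + z)**2 (c(z, M) = (M + z)*(M + z) = (M + z)**2)
3*c(-27, v(k(C))) = 3*((6 + (1/4)*(-2)) - 27)**2 = 3*((6 - 1/2) - 27)**2 = 3*(11/2 - 27)**2 = 3*(-43/2)**2 = 3*(1849/4) = 5547/4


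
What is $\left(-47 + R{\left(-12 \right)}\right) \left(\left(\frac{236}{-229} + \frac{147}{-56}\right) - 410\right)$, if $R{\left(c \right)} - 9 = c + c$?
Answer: $\frac{23492327}{916} \approx 25647.0$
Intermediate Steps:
$R{\left(c \right)} = 9 + 2 c$ ($R{\left(c \right)} = 9 + \left(c + c\right) = 9 + 2 c$)
$\left(-47 + R{\left(-12 \right)}\right) \left(\left(\frac{236}{-229} + \frac{147}{-56}\right) - 410\right) = \left(-47 + \left(9 + 2 \left(-12\right)\right)\right) \left(\left(\frac{236}{-229} + \frac{147}{-56}\right) - 410\right) = \left(-47 + \left(9 - 24\right)\right) \left(\left(236 \left(- \frac{1}{229}\right) + 147 \left(- \frac{1}{56}\right)\right) - 410\right) = \left(-47 - 15\right) \left(\left(- \frac{236}{229} - \frac{21}{8}\right) - 410\right) = - 62 \left(- \frac{6697}{1832} - 410\right) = \left(-62\right) \left(- \frac{757817}{1832}\right) = \frac{23492327}{916}$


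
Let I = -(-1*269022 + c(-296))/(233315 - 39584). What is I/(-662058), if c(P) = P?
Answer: -134659/64130579199 ≈ -2.0998e-6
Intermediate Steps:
I = 269318/193731 (I = -(-1*269022 - 296)/(233315 - 39584) = -(-269022 - 296)/193731 = -(-269318)/193731 = -1*(-269318/193731) = 269318/193731 ≈ 1.3902)
I/(-662058) = (269318/193731)/(-662058) = (269318/193731)*(-1/662058) = -134659/64130579199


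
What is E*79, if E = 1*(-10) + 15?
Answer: 395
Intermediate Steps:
E = 5 (E = -10 + 15 = 5)
E*79 = 5*79 = 395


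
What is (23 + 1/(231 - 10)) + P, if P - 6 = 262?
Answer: 64312/221 ≈ 291.00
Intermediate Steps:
P = 268 (P = 6 + 262 = 268)
(23 + 1/(231 - 10)) + P = (23 + 1/(231 - 10)) + 268 = (23 + 1/221) + 268 = 5084/221 + 268 = 64312/221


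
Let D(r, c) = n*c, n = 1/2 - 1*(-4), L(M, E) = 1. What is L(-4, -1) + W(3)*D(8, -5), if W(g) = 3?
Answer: -133/2 ≈ -66.500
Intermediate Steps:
n = 9/2 (n = 1/2 + 4 = 9/2 ≈ 4.5000)
D(r, c) = 9*c/2
L(-4, -1) + W(3)*D(8, -5) = 1 + 3*((9/2)*(-5)) = 1 + 3*(-45/2) = 1 - 135/2 = -133/2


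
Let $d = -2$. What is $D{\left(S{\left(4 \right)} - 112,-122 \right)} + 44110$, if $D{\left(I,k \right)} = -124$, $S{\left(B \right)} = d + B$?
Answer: $43986$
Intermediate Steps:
$S{\left(B \right)} = -2 + B$
$D{\left(S{\left(4 \right)} - 112,-122 \right)} + 44110 = -124 + 44110 = 43986$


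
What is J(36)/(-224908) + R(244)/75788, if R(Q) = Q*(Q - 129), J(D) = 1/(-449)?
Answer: 708400618327/1913338012324 ≈ 0.37024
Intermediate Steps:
J(D) = -1/449
R(Q) = Q*(-129 + Q)
J(36)/(-224908) + R(244)/75788 = -1/449/(-224908) + (244*(-129 + 244))/75788 = -1/449*(-1/224908) + (244*115)*(1/75788) = 1/100983692 + 28060*(1/75788) = 1/100983692 + 7015/18947 = 708400618327/1913338012324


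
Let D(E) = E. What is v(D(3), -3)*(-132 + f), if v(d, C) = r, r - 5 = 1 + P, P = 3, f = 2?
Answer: -1170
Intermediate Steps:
r = 9 (r = 5 + (1 + 3) = 5 + 4 = 9)
v(d, C) = 9
v(D(3), -3)*(-132 + f) = 9*(-132 + 2) = 9*(-130) = -1170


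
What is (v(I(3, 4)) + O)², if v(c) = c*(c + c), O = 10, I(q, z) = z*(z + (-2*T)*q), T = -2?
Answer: 67272804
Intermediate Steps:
I(q, z) = z*(z + 4*q) (I(q, z) = z*(z + (-2*(-2))*q) = z*(z + 4*q))
v(c) = 2*c² (v(c) = c*(2*c) = 2*c²)
(v(I(3, 4)) + O)² = (2*(4*(4 + 4*3))² + 10)² = (2*(4*(4 + 12))² + 10)² = (2*(4*16)² + 10)² = (2*64² + 10)² = (2*4096 + 10)² = (8192 + 10)² = 8202² = 67272804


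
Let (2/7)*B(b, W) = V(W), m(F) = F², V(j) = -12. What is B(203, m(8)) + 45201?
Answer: 45159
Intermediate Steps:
B(b, W) = -42 (B(b, W) = (7/2)*(-12) = -42)
B(203, m(8)) + 45201 = -42 + 45201 = 45159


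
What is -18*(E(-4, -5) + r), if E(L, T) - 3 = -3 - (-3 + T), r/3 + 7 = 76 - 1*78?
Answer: 342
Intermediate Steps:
r = -27 (r = -21 + 3*(76 - 1*78) = -21 + 3*(76 - 78) = -21 + 3*(-2) = -21 - 6 = -27)
E(L, T) = 3 - T (E(L, T) = 3 + (-3 - (-3 + T)) = 3 + (-3 + (3 - T)) = 3 - T)
-18*(E(-4, -5) + r) = -18*((3 - 1*(-5)) - 27) = -18*((3 + 5) - 27) = -18*(8 - 27) = -18*(-19) = 342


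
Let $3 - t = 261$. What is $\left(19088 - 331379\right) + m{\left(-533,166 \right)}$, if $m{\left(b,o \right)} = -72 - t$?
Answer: $-312105$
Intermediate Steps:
$t = -258$ ($t = 3 - 261 = -258$)
$m{\left(b,o \right)} = 186$ ($m{\left(b,o \right)} = -72 - -258 = -72 + 258 = 186$)
$\left(19088 - 331379\right) + m{\left(-533,166 \right)} = \left(19088 - 331379\right) + 186 = -312291 + 186 = -312105$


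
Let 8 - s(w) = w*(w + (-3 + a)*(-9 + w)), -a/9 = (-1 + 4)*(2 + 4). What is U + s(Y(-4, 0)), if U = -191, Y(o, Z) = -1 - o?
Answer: -3162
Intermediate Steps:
a = -162 (a = -9*(-1 + 4)*(2 + 4) = -27*6 = -9*18 = -162)
s(w) = 8 - w*(1485 - 164*w) (s(w) = 8 - w*(w + (-3 - 162)*(-9 + w)) = 8 - w*(w - 165*(-9 + w)) = 8 - w*(w + (1485 - 165*w)) = 8 - w*(1485 - 164*w))
U + s(Y(-4, 0)) = -191 + (8 - 1485*(-1 - 1*(-4)) + 164*(-1 - 1*(-4))²) = -191 + (8 - 1485*(-1 + 4) + 164*(-1 + 4)²) = -191 + (8 - 1485*3 + 164*3²) = -191 + (8 - 4455 + 164*9) = -191 + (8 - 4455 + 1476) = -191 - 2971 = -3162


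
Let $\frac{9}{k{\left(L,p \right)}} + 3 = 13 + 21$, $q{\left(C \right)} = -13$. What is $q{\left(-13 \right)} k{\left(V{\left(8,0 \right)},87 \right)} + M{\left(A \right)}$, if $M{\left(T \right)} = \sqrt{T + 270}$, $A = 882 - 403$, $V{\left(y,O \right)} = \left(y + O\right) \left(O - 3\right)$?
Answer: $- \frac{117}{31} + \sqrt{749} \approx 23.594$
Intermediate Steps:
$V{\left(y,O \right)} = \left(-3 + O\right) \left(O + y\right)$ ($V{\left(y,O \right)} = \left(O + y\right) \left(-3 + O\right) = \left(-3 + O\right) \left(O + y\right)$)
$k{\left(L,p \right)} = \frac{9}{31}$ ($k{\left(L,p \right)} = \frac{9}{-3 + \left(13 + 21\right)} = \frac{9}{-3 + 34} = \frac{9}{31}$)
$A = 479$
$M{\left(T \right)} = \sqrt{270 + T}$
$q{\left(-13 \right)} k{\left(V{\left(8,0 \right)},87 \right)} + M{\left(A \right)} = \left(-13\right) \frac{9}{31} + \sqrt{270 + 479} = - \frac{117}{31} + \sqrt{749}$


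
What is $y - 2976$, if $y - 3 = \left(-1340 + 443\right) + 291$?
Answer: $-3579$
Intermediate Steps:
$y = -603$ ($y = 3 + \left(\left(-1340 + 443\right) + 291\right) = 3 + \left(-897 + 291\right) = 3 - 606 = -603$)
$y - 2976 = -603 - 2976 = -3579$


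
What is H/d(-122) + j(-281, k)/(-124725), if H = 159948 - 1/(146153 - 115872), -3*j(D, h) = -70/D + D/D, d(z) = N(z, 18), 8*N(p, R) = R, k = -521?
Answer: 226332852160754731/3183840482175 ≈ 71088.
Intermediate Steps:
N(p, R) = R/8
d(z) = 9/4 (d(z) = (⅛)*18 = 9/4)
j(D, h) = -⅓ + 70/(3*D) (j(D, h) = -(-70/D + D/D)/3 = -(-70/D + 1)/3 = -(1 - 70/D)/3 = -⅓ + 70/(3*D))
H = 4843385387/30281 (H = 159948 - 1/30281 = 4843385387/30281 ≈ 1.5995e+5)
H/d(-122) + j(-281, k)/(-124725) = 4843385387/(30281*(9/4)) + ((⅓)*(70 - 1*(-281))/(-281))/(-124725) = (4843385387/30281)*(4/9) + ((⅓)*(-1/281)*(70 + 281))*(-1/124725) = 19373541548/272529 + ((⅓)*(-1/281)*351)*(-1/124725) = 19373541548/272529 - 117/281*(-1/124725) = 19373541548/272529 + 39/11682575 = 226332852160754731/3183840482175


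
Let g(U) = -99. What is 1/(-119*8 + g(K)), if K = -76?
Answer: -1/1051 ≈ -0.00095147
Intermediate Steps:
1/(-119*8 + g(K)) = 1/(-119*8 - 99) = 1/(-952 - 99) = 1/(-1051) = -1/1051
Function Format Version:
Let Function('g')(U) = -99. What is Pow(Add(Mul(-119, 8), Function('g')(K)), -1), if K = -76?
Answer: Rational(-1, 1051) ≈ -0.00095147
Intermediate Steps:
Pow(Add(Mul(-119, 8), Function('g')(K)), -1) = Pow(Add(Mul(-119, 8), -99), -1) = Pow(Add(-952, -99), -1) = Pow(-1051, -1) = Rational(-1, 1051)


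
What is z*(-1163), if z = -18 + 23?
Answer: -5815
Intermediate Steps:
z = 5
z*(-1163) = 5*(-1163) = -5815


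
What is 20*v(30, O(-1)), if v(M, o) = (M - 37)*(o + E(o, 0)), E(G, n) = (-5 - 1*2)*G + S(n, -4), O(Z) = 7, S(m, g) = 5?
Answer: 5180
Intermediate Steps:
E(G, n) = 5 - 7*G (E(G, n) = (-5 - 1*2)*G + 5 = (-5 - 2)*G + 5 = -7*G + 5 = 5 - 7*G)
v(M, o) = (-37 + M)*(5 - 6*o) (v(M, o) = (M - 37)*(o + (5 - 7*o)) = (-37 + M)*(5 - 6*o))
20*v(30, O(-1)) = 20*(-185 + 5*30 + 222*7 - 6*30*7) = 20*(-185 + 150 + 1554 - 1260) = 20*259 = 5180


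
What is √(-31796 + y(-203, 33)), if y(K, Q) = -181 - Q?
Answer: I*√32010 ≈ 178.91*I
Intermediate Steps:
√(-31796 + y(-203, 33)) = √(-31796 + (-181 - 1*33)) = √(-31796 + (-181 - 33)) = √(-31796 - 214) = √(-32010) = I*√32010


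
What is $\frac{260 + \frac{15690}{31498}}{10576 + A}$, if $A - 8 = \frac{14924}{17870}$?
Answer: $\frac{36656596975}{1489469580998} \approx 0.02461$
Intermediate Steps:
$A = \frac{78942}{8935}$ ($A = 8 + \frac{14924}{17870} = 8 + 14924 \cdot \frac{1}{17870} = 8 + \frac{7462}{8935} = \frac{78942}{8935} \approx 8.8351$)
$\frac{260 + \frac{15690}{31498}}{10576 + A} = \frac{260 + \frac{15690}{31498}}{10576 + \frac{78942}{8935}} = \frac{260 + 15690 \cdot \frac{1}{31498}}{\frac{94575502}{8935}} = \left(260 + \frac{7845}{15749}\right) \frac{8935}{94575502} = \frac{4102585}{15749} \cdot \frac{8935}{94575502} = \frac{36656596975}{1489469580998}$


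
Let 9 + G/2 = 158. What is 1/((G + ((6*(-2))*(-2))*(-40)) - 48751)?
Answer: -1/49413 ≈ -2.0238e-5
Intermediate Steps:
G = 298 (G = -18 + 2*158 = -18 + 316 = 298)
1/((G + ((6*(-2))*(-2))*(-40)) - 48751) = 1/((298 + ((6*(-2))*(-2))*(-40)) - 48751) = 1/((298 - 12*(-2)*(-40)) - 48751) = 1/((298 + 24*(-40)) - 48751) = 1/((298 - 960) - 48751) = 1/(-662 - 48751) = 1/(-49413) = -1/49413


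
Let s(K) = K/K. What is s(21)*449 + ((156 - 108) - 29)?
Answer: 468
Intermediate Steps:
s(K) = 1
s(21)*449 + ((156 - 108) - 29) = 1*449 + ((156 - 108) - 29) = 449 + (48 - 29) = 449 + 19 = 468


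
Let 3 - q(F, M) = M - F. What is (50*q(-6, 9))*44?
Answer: -26400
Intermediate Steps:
q(F, M) = 3 + F - M (q(F, M) = 3 - (M - F) = 3 + (F - M) = 3 + F - M)
(50*q(-6, 9))*44 = (50*(3 - 6 - 1*9))*44 = (50*(3 - 6 - 9))*44 = (50*(-12))*44 = -600*44 = -26400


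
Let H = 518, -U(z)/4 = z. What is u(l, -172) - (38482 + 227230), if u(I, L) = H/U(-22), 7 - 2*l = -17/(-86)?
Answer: -11691069/44 ≈ -2.6571e+5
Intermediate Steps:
U(z) = -4*z
l = 585/172 (l = 7/2 - (-17)/(2*(-86)) = 7/2 - (-17)*(-1)/(2*86) = 7/2 - 1/2*17/86 = 7/2 - 17/172 = 585/172 ≈ 3.4012)
u(I, L) = 259/44 (u(I, L) = 518/((-4*(-22))) = 518/88 = 518*(1/88) = 259/44)
u(l, -172) - (38482 + 227230) = 259/44 - (38482 + 227230) = 259/44 - 1*265712 = 259/44 - 265712 = -11691069/44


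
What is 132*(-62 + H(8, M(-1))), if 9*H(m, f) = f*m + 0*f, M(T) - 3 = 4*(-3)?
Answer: -9240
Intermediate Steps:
M(T) = -9 (M(T) = 3 + 4*(-3) = 3 - 12 = -9)
H(m, f) = f*m/9 (H(m, f) = (f*m + 0*f)/9 = (f*m + 0)/9 = (f*m)/9 = f*m/9)
132*(-62 + H(8, M(-1))) = 132*(-62 + (⅑)*(-9)*8) = 132*(-62 - 8) = 132*(-70) = -9240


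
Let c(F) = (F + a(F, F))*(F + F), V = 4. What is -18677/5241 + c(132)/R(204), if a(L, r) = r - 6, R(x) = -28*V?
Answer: -22441676/36687 ≈ -611.71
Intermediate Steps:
R(x) = -112 (R(x) = -28*4 = -112)
a(L, r) = -6 + r
c(F) = 2*F*(-6 + 2*F) (c(F) = (F + (-6 + F))*(F + F) = (-6 + 2*F)*(2*F) = 2*F*(-6 + 2*F))
-18677/5241 + c(132)/R(204) = -18677/5241 + (4*132*(-3 + 132))/(-112) = -18677*1/5241 + (4*132*129)*(-1/112) = -18677/5241 + 68112*(-1/112) = -18677/5241 - 4257/7 = -22441676/36687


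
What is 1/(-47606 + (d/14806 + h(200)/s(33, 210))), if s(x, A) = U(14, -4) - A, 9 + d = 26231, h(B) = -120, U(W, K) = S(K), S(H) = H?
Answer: -792121/37707865269 ≈ -2.1007e-5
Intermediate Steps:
U(W, K) = K
d = 26222 (d = -9 + 26231 = 26222)
s(x, A) = -4 - A
1/(-47606 + (d/14806 + h(200)/s(33, 210))) = 1/(-47606 + (26222/14806 - 120/(-4 - 1*210))) = 1/(-47606 + (26222*(1/14806) - 120/(-4 - 210))) = 1/(-47606 + (13111/7403 - 120/(-214))) = 1/(-47606 + (13111/7403 - 120*(-1/214))) = 1/(-47606 + (13111/7403 + 60/107)) = 1/(-47606 + 1847057/792121) = 1/(-37707865269/792121) = -792121/37707865269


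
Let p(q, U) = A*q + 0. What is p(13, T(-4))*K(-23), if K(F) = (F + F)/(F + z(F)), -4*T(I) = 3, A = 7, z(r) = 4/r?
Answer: 7406/41 ≈ 180.63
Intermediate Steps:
T(I) = -¾ (T(I) = -¼*3 = -¾)
K(F) = 2*F/(F + 4/F) (K(F) = (F + F)/(F + 4/F) = (2*F)/(F + 4/F) = 2*F/(F + 4/F))
p(q, U) = 7*q (p(q, U) = 7*q + 0 = 7*q)
p(13, T(-4))*K(-23) = (7*13)*(2*(-23)²/(4 + (-23)²)) = 91*(2*529/(4 + 529)) = 91*(2*529/533) = 91*(2*529*(1/533)) = 91*(1058/533) = 7406/41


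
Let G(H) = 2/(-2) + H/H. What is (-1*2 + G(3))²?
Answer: 4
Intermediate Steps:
G(H) = 0 (G(H) = 2*(-½) + 1 = -1 + 1 = 0)
(-1*2 + G(3))² = (-1*2 + 0)² = (-2 + 0)² = (-2)² = 4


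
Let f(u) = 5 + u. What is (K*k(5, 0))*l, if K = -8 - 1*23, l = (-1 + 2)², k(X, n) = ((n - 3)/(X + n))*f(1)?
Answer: 558/5 ≈ 111.60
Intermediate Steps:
k(X, n) = 6*(-3 + n)/(X + n) (k(X, n) = ((n - 3)/(X + n))*(5 + 1) = ((-3 + n)/(X + n))*6 = 6*(-3 + n)/(X + n))
l = 1 (l = 1² = 1)
K = -31 (K = -8 - 23 = -31)
(K*k(5, 0))*l = -186*(-3 + 0)/(5 + 0)*1 = -186*(-3)/5*1 = -31*(-18/5)*1 = (558/5)*1 = 558/5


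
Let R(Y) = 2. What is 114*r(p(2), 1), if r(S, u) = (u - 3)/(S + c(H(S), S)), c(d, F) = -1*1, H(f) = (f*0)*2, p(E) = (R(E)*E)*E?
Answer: -228/7 ≈ -32.571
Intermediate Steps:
p(E) = 2*E**2 (p(E) = (2*E)*E = 2*E**2)
H(f) = 0 (H(f) = 0*2 = 0)
c(d, F) = -1
r(S, u) = (-3 + u)/(-1 + S) (r(S, u) = (u - 3)/(S - 1) = (-3 + u)/(-1 + S))
114*r(p(2), 1) = 114*((-3 + 1)/(-1 + 2*2**2)) = 114*(-2/(-1 + 2*4)) = 114*(-2/(-1 + 8)) = 114*(-2/7) = -228/7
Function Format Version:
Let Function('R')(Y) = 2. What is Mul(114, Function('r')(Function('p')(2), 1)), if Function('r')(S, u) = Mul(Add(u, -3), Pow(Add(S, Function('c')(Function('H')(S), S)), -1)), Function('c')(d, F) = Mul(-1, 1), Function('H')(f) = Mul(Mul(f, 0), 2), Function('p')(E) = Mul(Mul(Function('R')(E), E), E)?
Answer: Rational(-228, 7) ≈ -32.571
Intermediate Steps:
Function('p')(E) = Mul(2, Pow(E, 2)) (Function('p')(E) = Mul(Mul(2, E), E) = Mul(2, Pow(E, 2)))
Function('H')(f) = 0 (Function('H')(f) = Mul(0, 2) = 0)
Function('c')(d, F) = -1
Function('r')(S, u) = Mul(Pow(Add(-1, S), -1), Add(-3, u)) (Function('r')(S, u) = Mul(Add(u, -3), Pow(Add(S, -1), -1)) = Mul(Add(-3, u), Pow(Add(-1, S), -1)) = Mul(Pow(Add(-1, S), -1), Add(-3, u)))
Mul(114, Function('r')(Function('p')(2), 1)) = Mul(114, Mul(Pow(Add(-1, Mul(2, Pow(2, 2))), -1), Add(-3, 1))) = Mul(114, Mul(Pow(Add(-1, Mul(2, 4)), -1), -2)) = Mul(114, Mul(Pow(Add(-1, 8), -1), -2)) = Mul(114, Mul(Pow(7, -1), -2)) = Mul(114, Mul(Rational(1, 7), -2)) = Mul(114, Rational(-2, 7)) = Rational(-228, 7)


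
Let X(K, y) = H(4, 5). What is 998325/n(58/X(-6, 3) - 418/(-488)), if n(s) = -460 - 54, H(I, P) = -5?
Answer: -998325/514 ≈ -1942.3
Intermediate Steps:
X(K, y) = -5
n(s) = -514
998325/n(58/X(-6, 3) - 418/(-488)) = 998325/(-514) = 998325*(-1/514) = -998325/514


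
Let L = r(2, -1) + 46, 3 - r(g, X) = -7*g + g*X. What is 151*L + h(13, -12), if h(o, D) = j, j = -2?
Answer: 9813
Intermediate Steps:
r(g, X) = 3 + 7*g - X*g (r(g, X) = 3 - (-7*g + g*X) = 3 - (-7*g + X*g) = 3 + (7*g - X*g) = 3 + 7*g - X*g)
h(o, D) = -2
L = 65 (L = (3 + 7*2 - 1*(-1)*2) + 46 = (3 + 14 + 2) + 46 = 19 + 46 = 65)
151*L + h(13, -12) = 151*65 - 2 = 9815 - 2 = 9813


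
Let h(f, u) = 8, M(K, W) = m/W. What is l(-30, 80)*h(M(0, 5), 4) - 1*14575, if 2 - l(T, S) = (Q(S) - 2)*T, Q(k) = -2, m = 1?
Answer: -15519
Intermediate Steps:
M(K, W) = 1/W
l(T, S) = 2 + 4*T (l(T, S) = 2 - (-2 - 2)*T = 2 - (-4)*T = 2 + 4*T)
l(-30, 80)*h(M(0, 5), 4) - 1*14575 = (2 + 4*(-30))*8 - 1*14575 = (2 - 120)*8 - 14575 = -118*8 - 14575 = -944 - 14575 = -15519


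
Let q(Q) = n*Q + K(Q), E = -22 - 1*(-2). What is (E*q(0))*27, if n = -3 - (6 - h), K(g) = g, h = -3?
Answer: 0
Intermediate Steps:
n = -12 (n = -3 - (6 - 1*(-3)) = -3 - (6 + 3) = -3 - 1*9 = -3 - 9 = -12)
E = -20 (E = -22 + 2 = -20)
q(Q) = -11*Q (q(Q) = -12*Q + Q = -11*Q)
(E*q(0))*27 = -(-220)*0*27 = -20*0*27 = 0*27 = 0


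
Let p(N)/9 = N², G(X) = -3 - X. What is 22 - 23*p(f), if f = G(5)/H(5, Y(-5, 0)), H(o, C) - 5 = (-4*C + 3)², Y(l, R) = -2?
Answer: 9334/441 ≈ 21.166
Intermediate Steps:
H(o, C) = 5 + (3 - 4*C)² (H(o, C) = 5 + (-4*C + 3)² = 5 + (3 - 4*C)²)
f = -4/63 (f = (-3 - 1*5)/(5 + (-3 + 4*(-2))²) = (-3 - 5)/(5 + (-3 - 8)²) = -8/(5 + (-11)²) = -8/(5 + 121) = -8/126 = -8*1/126 = -4/63 ≈ -0.063492)
p(N) = 9*N²
22 - 23*p(f) = 22 - 207*(-4/63)² = 22 - 207*16/3969 = 22 - 23*16/441 = 22 - 368/441 = 9334/441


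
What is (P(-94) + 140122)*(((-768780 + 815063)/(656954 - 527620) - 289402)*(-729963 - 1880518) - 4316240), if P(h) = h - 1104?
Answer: 6787018603855827393750/64667 ≈ 1.0495e+17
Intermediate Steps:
P(h) = -1104 + h
(P(-94) + 140122)*(((-768780 + 815063)/(656954 - 527620) - 289402)*(-729963 - 1880518) - 4316240) = ((-1104 - 94) + 140122)*(((-768780 + 815063)/(656954 - 527620) - 289402)*(-729963 - 1880518) - 4316240) = (-1198 + 140122)*((46283/129334 - 289402)*(-2610481) - 4316240) = 138924*((46283*(1/129334) - 289402)*(-2610481) - 4316240) = 138924*((46283/129334 - 289402)*(-2610481) - 4316240) = 138924*(-37429471985/129334*(-2610481) - 4316240) = 138924*(97708925456874785/129334 - 4316240) = 138924*(97708367220290625/129334) = 6787018603855827393750/64667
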